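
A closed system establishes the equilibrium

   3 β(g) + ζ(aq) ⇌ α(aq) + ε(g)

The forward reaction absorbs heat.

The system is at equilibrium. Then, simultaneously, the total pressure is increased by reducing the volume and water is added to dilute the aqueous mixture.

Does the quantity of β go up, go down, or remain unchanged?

Gas moles: reactants 3, products 1 (Δn_gas = -2). Compression shifts the system toward the side with fewer moles of gas — to the right.
Dilution scales every aqueous concentration by the same factor. Δn_aq = 1 − 1 = 0, so Q is unchanged — no shift.
The net shift is to the right. β is a reactant, so its amount decreases.

decreases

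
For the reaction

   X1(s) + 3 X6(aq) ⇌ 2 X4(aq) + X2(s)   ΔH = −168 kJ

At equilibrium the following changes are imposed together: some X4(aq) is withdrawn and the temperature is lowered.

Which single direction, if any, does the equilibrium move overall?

Removing X4 (aq), a product, drives the reaction to the right.
The forward reaction is exothermic. Lowering T favours the exothermic direction — shift to the right.
All effects act in the same direction — net shift to the right.

right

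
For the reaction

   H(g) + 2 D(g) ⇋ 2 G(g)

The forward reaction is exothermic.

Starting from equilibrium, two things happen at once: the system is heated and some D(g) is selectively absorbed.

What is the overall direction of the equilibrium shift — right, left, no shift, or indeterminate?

left

The forward reaction is exothermic. Raising T favours the endothermic direction — shift to the left.
Removing D (g), a reactant, drives the reaction to the left.
All effects act in the same direction — net shift to the left.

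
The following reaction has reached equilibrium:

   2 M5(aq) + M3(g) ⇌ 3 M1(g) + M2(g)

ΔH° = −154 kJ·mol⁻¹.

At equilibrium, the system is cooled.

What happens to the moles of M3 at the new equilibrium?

decreases

The forward reaction is exothermic. Lowering T favours the exothermic direction — shift to the right.
The net shift is to the right. M3 is a reactant, so its amount decreases.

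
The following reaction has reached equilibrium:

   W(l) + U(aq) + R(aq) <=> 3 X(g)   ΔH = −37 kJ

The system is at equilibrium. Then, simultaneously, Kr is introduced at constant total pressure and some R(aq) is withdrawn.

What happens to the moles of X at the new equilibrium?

Adding inert gas at constant total pressure expands the volume and lowers every reacting partial pressure. With Δn_gas = 3 − 0 = +3, Q moves away from K toward the side with fewer gas moles, so the system shifts toward the side with more gas moles — to the right.
Removing R (aq), a reactant, drives the reaction to the left.
The two effects oppose each other, so the net shift — and hence the change in X — cannot be determined from the given information.

cannot be determined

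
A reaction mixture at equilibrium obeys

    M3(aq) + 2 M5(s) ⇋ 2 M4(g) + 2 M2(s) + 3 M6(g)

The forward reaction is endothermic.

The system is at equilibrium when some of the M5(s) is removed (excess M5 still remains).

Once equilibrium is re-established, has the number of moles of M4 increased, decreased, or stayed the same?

unchanged

M5 is a pure solid; its activity is 1 regardless of amount, so Q is unaffected — no shift from this change.
No net shift occurs, so the amount of M4 is unchanged.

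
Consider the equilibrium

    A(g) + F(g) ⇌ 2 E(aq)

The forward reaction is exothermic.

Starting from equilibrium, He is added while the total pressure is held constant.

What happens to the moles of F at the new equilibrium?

Adding inert gas at constant total pressure expands the volume and lowers every reacting partial pressure. With Δn_gas = 0 − 2 = -2, Q moves away from K toward the side with fewer gas moles, so the system shifts toward the side with more gas moles — to the left.
The net shift is to the left. F is a reactant, so its amount increases.

increases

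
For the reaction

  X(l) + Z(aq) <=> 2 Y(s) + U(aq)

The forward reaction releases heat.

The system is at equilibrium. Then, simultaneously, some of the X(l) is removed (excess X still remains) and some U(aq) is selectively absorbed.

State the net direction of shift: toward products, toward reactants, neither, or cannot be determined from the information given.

X is a pure liquid; its activity is 1 regardless of amount, so Q is unaffected — no shift from this change.
Removing U (aq), a product, drives the reaction to the right.
Only the nonzero effect(s) matter; the net shift is to the right.

right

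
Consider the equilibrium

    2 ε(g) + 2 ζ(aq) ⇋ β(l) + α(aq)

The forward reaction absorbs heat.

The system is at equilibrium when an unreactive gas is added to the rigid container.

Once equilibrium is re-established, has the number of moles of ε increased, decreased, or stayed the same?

At constant volume, adding an inert gas leaves every reacting species' partial pressure unchanged, so Q is unchanged — no shift from this change.
No net shift occurs, so the amount of ε is unchanged.

unchanged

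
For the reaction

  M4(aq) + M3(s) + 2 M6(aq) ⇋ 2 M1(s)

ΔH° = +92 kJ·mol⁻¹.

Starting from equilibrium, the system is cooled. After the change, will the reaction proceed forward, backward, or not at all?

The forward reaction is endothermic. Lowering T favours the exothermic direction — shift to the left.

left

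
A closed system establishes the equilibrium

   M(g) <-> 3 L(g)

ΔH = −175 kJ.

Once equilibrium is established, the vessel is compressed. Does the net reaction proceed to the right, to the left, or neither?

Gas moles: reactants 1, products 3 (Δn_gas = +2). Compression shifts the system toward the side with fewer moles of gas — to the left.

left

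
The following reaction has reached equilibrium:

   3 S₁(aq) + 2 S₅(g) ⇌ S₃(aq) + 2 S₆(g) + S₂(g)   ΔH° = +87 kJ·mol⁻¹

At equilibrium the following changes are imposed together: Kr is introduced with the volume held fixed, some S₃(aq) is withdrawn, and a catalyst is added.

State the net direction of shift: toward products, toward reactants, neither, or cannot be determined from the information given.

At constant volume, adding an inert gas leaves every reacting species' partial pressure unchanged, so Q is unchanged — no shift from this change.
Removing S₃ (aq), a product, drives the reaction to the right.
A catalyst speeds both forward and reverse rates equally; it changes neither Q nor K — no shift from this change.
Only the nonzero effect(s) matter; the net shift is to the right.

right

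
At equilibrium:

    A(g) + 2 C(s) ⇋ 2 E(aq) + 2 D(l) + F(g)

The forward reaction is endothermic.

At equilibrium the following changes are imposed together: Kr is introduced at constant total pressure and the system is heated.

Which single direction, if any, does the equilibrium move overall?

right

Adding inert gas at constant total pressure expands the volume, scaling every reacting partial pressure by the same factor. Δn_gas = 1 − 1 = 0, so Q is unchanged — no shift.
The forward reaction is endothermic. Raising T favours the endothermic direction — shift to the right.
Only the nonzero effect(s) matter; the net shift is to the right.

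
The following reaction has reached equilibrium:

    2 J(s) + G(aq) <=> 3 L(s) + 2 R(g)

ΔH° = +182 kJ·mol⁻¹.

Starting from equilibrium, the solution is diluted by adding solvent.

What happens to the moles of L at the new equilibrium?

Dilution lowers every aqueous concentration by the same factor. Δn_aq = 0 − 1 = -1, so the system shifts toward the side with more dissolved moles — to the left.
The net shift is to the left. L is a product, so its amount decreases.

decreases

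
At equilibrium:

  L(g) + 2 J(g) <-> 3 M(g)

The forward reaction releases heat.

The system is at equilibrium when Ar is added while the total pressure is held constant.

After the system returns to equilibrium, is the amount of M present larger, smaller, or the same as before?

unchanged

Adding inert gas at constant total pressure expands the volume, scaling every reacting partial pressure by the same factor. Δn_gas = 3 − 3 = 0, so Q is unchanged — no shift.
No net shift occurs, so the amount of M is unchanged.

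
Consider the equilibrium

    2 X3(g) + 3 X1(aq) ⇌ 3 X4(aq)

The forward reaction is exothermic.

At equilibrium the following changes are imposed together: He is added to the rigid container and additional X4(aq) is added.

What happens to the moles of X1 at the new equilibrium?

increases

At constant volume, adding an inert gas leaves every reacting species' partial pressure unchanged, so Q is unchanged — no shift from this change.
Adding X4 (aq), a product, drives the reaction to the left.
The net shift is to the left. X1 is a reactant, so its amount increases.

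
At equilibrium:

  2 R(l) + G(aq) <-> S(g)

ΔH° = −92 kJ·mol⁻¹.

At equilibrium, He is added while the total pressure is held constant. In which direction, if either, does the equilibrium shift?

right

Adding inert gas at constant total pressure expands the volume and lowers every reacting partial pressure. With Δn_gas = 1 − 0 = +1, Q moves away from K toward the side with fewer gas moles, so the system shifts toward the side with more gas moles — to the right.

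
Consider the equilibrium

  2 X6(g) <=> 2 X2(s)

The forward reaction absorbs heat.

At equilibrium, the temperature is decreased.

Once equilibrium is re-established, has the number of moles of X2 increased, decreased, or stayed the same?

The forward reaction is endothermic. Lowering T favours the exothermic direction — shift to the left.
The net shift is to the left. X2 is a product, so its amount decreases.

decreases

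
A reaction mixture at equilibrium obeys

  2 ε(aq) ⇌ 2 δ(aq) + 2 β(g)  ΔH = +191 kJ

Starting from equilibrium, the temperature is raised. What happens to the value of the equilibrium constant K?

increases

K depends on temperature via the van 't Hoff relation. The forward reaction is endothermic, so raising T increases K.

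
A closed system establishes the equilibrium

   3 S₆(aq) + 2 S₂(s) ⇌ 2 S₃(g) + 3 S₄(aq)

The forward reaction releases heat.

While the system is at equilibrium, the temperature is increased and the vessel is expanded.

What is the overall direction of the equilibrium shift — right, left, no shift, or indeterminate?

The forward reaction is exothermic. Raising T favours the endothermic direction — shift to the left.
Gas moles: reactants 0, products 2 (Δn_gas = +2). Expansion shifts the system toward the side with more moles of gas — to the right.
The individual effects push in opposite directions; without quantitative information the net direction cannot be determined.

cannot be determined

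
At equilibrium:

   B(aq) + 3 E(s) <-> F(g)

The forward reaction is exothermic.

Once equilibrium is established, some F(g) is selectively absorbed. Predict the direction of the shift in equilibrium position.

Removing F (g), a product, drives the reaction to the right.

right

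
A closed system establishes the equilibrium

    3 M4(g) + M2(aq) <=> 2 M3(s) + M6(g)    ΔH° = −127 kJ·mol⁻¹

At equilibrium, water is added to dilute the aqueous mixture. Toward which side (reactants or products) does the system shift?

Dilution lowers every aqueous concentration by the same factor. Δn_aq = 0 − 1 = -1, so the system shifts toward the side with more dissolved moles — to the left.

left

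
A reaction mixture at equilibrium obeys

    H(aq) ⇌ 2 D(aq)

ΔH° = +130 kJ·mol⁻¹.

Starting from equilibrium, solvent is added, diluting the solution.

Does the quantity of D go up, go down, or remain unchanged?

increases

Dilution lowers every aqueous concentration by the same factor. Δn_aq = 2 − 1 = +1, so the system shifts toward the side with more dissolved moles — to the right.
The net shift is to the right. D is a product, so its amount increases.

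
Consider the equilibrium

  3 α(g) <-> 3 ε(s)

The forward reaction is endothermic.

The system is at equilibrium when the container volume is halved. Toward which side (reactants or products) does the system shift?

Gas moles: reactants 3, products 0 (Δn_gas = -3). Compression shifts the system toward the side with fewer moles of gas — to the right.

right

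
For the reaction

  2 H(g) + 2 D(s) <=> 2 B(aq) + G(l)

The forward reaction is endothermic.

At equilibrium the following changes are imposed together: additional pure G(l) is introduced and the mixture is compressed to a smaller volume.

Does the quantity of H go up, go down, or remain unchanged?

G is a pure liquid; its activity is 1 regardless of amount, so Q is unaffected — no shift from this change.
Gas moles: reactants 2, products 0 (Δn_gas = -2). Compression shifts the system toward the side with fewer moles of gas — to the right.
The net shift is to the right. H is a reactant, so its amount decreases.

decreases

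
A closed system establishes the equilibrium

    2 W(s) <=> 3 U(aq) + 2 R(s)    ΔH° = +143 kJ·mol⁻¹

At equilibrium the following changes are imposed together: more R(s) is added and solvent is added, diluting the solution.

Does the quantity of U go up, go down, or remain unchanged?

R is a pure solid; its activity is 1 regardless of amount, so Q is unaffected — no shift from this change.
Dilution lowers every aqueous concentration by the same factor. Δn_aq = 3 − 0 = +3, so the system shifts toward the side with more dissolved moles — to the right.
The net shift is to the right. U is a product, so its amount increases.

increases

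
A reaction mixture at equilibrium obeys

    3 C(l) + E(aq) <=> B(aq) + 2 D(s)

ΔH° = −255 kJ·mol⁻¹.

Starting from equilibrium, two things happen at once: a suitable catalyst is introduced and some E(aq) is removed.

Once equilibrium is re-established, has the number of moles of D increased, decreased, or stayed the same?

decreases

A catalyst speeds both forward and reverse rates equally; it changes neither Q nor K — no shift from this change.
Removing E (aq), a reactant, drives the reaction to the left.
The net shift is to the left. D is a product, so its amount decreases.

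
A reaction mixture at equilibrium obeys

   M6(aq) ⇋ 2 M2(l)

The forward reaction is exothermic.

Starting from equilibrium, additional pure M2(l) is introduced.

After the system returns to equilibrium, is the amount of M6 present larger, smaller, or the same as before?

unchanged

M2 is a pure liquid; its activity is 1 regardless of amount, so Q is unaffected — no shift from this change.
No net shift occurs, so the amount of M6 is unchanged.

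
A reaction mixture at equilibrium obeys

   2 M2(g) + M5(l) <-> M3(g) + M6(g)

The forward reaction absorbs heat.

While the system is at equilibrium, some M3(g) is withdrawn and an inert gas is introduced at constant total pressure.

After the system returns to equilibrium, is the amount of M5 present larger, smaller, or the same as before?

decreases

Removing M3 (g), a product, drives the reaction to the right.
Adding inert gas at constant total pressure expands the volume, scaling every reacting partial pressure by the same factor. Δn_gas = 2 − 2 = 0, so Q is unchanged — no shift.
The net shift is to the right. M5 is a reactant, so its amount decreases.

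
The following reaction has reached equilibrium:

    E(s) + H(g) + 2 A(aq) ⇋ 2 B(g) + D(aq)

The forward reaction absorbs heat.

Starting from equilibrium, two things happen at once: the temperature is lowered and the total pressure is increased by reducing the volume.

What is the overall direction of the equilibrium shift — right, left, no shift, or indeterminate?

The forward reaction is endothermic. Lowering T favours the exothermic direction — shift to the left.
Gas moles: reactants 1, products 2 (Δn_gas = +1). Compression shifts the system toward the side with fewer moles of gas — to the left.
All effects act in the same direction — net shift to the left.

left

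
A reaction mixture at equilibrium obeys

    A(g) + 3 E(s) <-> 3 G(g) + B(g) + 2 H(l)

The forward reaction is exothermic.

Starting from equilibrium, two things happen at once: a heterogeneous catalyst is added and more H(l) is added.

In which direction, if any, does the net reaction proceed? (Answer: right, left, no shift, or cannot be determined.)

no shift

A catalyst speeds both forward and reverse rates equally; it changes neither Q nor K — no shift from this change.
H is a pure liquid; its activity is 1 regardless of amount, so Q is unaffected — no shift from this change.
None of the changes alters Q relative to K, so there is no net shift.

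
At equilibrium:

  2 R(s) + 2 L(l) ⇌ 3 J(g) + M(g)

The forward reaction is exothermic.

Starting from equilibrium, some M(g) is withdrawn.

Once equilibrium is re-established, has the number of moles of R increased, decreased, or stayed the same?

decreases

Removing M (g), a product, drives the reaction to the right.
The net shift is to the right. R is a reactant, so its amount decreases.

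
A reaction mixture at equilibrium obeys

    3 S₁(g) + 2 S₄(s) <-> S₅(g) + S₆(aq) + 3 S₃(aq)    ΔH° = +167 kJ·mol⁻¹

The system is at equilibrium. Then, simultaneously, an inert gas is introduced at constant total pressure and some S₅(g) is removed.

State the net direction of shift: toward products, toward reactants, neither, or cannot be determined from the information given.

Adding inert gas at constant total pressure expands the volume and lowers every reacting partial pressure. With Δn_gas = 1 − 3 = -2, Q moves away from K toward the side with fewer gas moles, so the system shifts toward the side with more gas moles — to the left.
Removing S₅ (g), a product, drives the reaction to the right.
The individual effects push in opposite directions; without quantitative information the net direction cannot be determined.

cannot be determined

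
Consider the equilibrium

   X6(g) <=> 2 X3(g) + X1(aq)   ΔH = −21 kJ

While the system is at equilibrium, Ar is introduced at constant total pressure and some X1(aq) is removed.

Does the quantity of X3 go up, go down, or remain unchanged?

increases

Adding inert gas at constant total pressure expands the volume and lowers every reacting partial pressure. With Δn_gas = 2 − 1 = +1, Q moves away from K toward the side with fewer gas moles, so the system shifts toward the side with more gas moles — to the right.
Removing X1 (aq), a product, drives the reaction to the right.
The net shift is to the right. X3 is a product, so its amount increases.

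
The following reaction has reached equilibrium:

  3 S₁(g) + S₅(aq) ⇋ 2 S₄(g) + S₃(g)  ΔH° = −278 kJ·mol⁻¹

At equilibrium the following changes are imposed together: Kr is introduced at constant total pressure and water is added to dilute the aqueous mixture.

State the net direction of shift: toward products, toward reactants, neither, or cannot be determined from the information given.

Adding inert gas at constant total pressure expands the volume, scaling every reacting partial pressure by the same factor. Δn_gas = 3 − 3 = 0, so Q is unchanged — no shift.
Dilution lowers every aqueous concentration by the same factor. Δn_aq = 0 − 1 = -1, so the system shifts toward the side with more dissolved moles — to the left.
Only the nonzero effect(s) matter; the net shift is to the left.

left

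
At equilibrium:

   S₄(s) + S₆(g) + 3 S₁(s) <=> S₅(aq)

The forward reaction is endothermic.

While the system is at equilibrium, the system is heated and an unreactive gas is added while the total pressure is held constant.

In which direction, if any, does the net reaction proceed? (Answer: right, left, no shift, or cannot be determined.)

The forward reaction is endothermic. Raising T favours the endothermic direction — shift to the right.
Adding inert gas at constant total pressure expands the volume and lowers every reacting partial pressure. With Δn_gas = 0 − 1 = -1, Q moves away from K toward the side with fewer gas moles, so the system shifts toward the side with more gas moles — to the left.
The individual effects push in opposite directions; without quantitative information the net direction cannot be determined.

cannot be determined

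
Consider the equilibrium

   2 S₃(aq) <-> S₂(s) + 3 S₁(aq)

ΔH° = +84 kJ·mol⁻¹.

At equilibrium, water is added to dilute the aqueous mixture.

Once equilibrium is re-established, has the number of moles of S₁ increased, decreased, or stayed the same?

increases

Dilution lowers every aqueous concentration by the same factor. Δn_aq = 3 − 2 = +1, so the system shifts toward the side with more dissolved moles — to the right.
The net shift is to the right. S₁ is a product, so its amount increases.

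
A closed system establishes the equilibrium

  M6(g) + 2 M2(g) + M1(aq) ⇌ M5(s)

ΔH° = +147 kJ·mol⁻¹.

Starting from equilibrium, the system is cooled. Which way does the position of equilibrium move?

The forward reaction is endothermic. Lowering T favours the exothermic direction — shift to the left.

left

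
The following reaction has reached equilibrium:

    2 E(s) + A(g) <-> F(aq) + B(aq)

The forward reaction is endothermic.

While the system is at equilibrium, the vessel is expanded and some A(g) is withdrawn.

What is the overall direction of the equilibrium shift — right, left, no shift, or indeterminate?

Gas moles: reactants 1, products 0 (Δn_gas = -1). Expansion shifts the system toward the side with more moles of gas — to the left.
Removing A (g), a reactant, drives the reaction to the left.
All effects act in the same direction — net shift to the left.

left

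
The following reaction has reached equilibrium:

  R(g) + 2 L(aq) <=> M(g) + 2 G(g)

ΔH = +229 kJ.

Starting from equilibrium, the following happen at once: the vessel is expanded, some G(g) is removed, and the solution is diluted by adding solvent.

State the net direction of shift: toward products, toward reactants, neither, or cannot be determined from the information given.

cannot be determined

Gas moles: reactants 1, products 3 (Δn_gas = +2). Expansion shifts the system toward the side with more moles of gas — to the right.
Removing G (g), a product, drives the reaction to the right.
Dilution lowers every aqueous concentration by the same factor. Δn_aq = 0 − 2 = -2, so the system shifts toward the side with more dissolved moles — to the left.
The individual effects push in opposite directions; without quantitative information the net direction cannot be determined.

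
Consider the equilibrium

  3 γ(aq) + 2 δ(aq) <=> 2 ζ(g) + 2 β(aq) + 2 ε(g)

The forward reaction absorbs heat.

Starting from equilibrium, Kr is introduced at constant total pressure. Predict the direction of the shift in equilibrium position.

Adding inert gas at constant total pressure expands the volume and lowers every reacting partial pressure. With Δn_gas = 4 − 0 = +4, Q moves away from K toward the side with fewer gas moles, so the system shifts toward the side with more gas moles — to the right.

right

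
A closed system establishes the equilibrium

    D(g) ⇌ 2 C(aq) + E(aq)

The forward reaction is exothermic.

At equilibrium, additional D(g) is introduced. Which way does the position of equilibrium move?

right

Adding D (g), a reactant, drives the reaction to the right.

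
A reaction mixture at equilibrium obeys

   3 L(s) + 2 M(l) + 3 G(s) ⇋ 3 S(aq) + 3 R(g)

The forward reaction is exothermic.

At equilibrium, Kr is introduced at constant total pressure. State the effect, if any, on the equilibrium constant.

The equilibrium constant depends only on temperature. This perturbation may move the position of equilibrium, but since T is unchanged, K itself is unchanged.

unchanged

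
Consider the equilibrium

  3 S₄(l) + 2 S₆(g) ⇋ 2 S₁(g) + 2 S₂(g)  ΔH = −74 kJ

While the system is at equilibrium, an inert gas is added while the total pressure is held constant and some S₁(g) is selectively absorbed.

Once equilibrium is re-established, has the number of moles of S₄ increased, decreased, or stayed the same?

decreases

Adding inert gas at constant total pressure expands the volume and lowers every reacting partial pressure. With Δn_gas = 4 − 2 = +2, Q moves away from K toward the side with fewer gas moles, so the system shifts toward the side with more gas moles — to the right.
Removing S₁ (g), a product, drives the reaction to the right.
The net shift is to the right. S₄ is a reactant, so its amount decreases.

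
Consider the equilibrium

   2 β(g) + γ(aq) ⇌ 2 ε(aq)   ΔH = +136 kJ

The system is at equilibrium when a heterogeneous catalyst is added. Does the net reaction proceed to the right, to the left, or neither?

no shift

A catalyst speeds both forward and reverse rates equally; it changes neither Q nor K — no shift from this change.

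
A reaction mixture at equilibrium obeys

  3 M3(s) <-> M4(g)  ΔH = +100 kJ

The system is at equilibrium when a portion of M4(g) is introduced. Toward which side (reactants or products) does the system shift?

left

Adding M4 (g), a product, drives the reaction to the left.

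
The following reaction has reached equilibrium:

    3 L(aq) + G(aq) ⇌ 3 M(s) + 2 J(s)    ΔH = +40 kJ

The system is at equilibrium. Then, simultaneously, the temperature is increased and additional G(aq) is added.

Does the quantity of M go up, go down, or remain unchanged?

increases

The forward reaction is endothermic. Raising T favours the endothermic direction — shift to the right.
Adding G (aq), a reactant, drives the reaction to the right.
The net shift is to the right. M is a product, so its amount increases.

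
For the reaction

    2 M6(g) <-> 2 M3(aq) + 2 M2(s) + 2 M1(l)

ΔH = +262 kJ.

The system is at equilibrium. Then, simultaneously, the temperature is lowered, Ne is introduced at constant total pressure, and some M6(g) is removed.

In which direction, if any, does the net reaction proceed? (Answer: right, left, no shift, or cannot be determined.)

left

The forward reaction is endothermic. Lowering T favours the exothermic direction — shift to the left.
Adding inert gas at constant total pressure expands the volume and lowers every reacting partial pressure. With Δn_gas = 0 − 2 = -2, Q moves away from K toward the side with fewer gas moles, so the system shifts toward the side with more gas moles — to the left.
Removing M6 (g), a reactant, drives the reaction to the left.
All effects act in the same direction — net shift to the left.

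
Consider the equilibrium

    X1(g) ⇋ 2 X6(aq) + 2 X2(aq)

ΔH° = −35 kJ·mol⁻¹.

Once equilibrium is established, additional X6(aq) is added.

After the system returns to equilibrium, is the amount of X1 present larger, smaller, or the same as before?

Adding X6 (aq), a product, drives the reaction to the left.
The net shift is to the left. X1 is a reactant, so its amount increases.

increases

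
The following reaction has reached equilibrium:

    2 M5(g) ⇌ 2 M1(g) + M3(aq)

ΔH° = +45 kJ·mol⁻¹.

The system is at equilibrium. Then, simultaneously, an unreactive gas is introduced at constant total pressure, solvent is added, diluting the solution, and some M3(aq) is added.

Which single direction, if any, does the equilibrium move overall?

Adding inert gas at constant total pressure expands the volume, scaling every reacting partial pressure by the same factor. Δn_gas = 2 − 2 = 0, so Q is unchanged — no shift.
Dilution lowers every aqueous concentration by the same factor. Δn_aq = 1 − 0 = +1, so the system shifts toward the side with more dissolved moles — to the right.
Adding M3 (aq), a product, drives the reaction to the left.
The individual effects push in opposite directions; without quantitative information the net direction cannot be determined.

cannot be determined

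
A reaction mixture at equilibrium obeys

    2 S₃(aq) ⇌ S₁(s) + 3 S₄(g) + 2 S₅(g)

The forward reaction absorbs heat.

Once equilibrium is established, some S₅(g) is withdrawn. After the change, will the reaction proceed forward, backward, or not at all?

right

Removing S₅ (g), a product, drives the reaction to the right.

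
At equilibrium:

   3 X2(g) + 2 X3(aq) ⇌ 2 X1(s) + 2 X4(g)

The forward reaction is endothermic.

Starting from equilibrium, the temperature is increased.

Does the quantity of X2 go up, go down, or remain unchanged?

decreases

The forward reaction is endothermic. Raising T favours the endothermic direction — shift to the right.
The net shift is to the right. X2 is a reactant, so its amount decreases.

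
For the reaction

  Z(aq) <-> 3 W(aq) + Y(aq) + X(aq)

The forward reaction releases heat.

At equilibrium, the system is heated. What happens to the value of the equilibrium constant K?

K depends on temperature via the van 't Hoff relation. The forward reaction is exothermic, so raising T decreases K.

decreases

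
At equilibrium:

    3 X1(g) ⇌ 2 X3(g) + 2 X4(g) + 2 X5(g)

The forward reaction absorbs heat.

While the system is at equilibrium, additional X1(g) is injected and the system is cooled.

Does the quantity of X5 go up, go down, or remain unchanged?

cannot be determined

Adding X1 (g), a reactant, drives the reaction to the right.
The forward reaction is endothermic. Lowering T favours the exothermic direction — shift to the left.
The two effects oppose each other, so the net shift — and hence the change in X5 — cannot be determined from the given information.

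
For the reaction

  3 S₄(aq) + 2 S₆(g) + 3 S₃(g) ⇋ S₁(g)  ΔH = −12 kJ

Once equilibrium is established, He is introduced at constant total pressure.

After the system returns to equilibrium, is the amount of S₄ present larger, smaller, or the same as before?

increases

Adding inert gas at constant total pressure expands the volume and lowers every reacting partial pressure. With Δn_gas = 1 − 5 = -4, Q moves away from K toward the side with fewer gas moles, so the system shifts toward the side with more gas moles — to the left.
The net shift is to the left. S₄ is a reactant, so its amount increases.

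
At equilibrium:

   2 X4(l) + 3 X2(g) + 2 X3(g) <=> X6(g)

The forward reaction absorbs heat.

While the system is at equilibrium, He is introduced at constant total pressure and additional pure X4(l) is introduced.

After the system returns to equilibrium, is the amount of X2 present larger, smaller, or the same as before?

increases

Adding inert gas at constant total pressure expands the volume and lowers every reacting partial pressure. With Δn_gas = 1 − 5 = -4, Q moves away from K toward the side with fewer gas moles, so the system shifts toward the side with more gas moles — to the left.
X4 is a pure liquid; its activity is 1 regardless of amount, so Q is unaffected — no shift from this change.
The net shift is to the left. X2 is a reactant, so its amount increases.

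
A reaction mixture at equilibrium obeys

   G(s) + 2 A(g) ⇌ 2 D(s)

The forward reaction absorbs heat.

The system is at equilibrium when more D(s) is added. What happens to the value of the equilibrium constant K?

unchanged

The equilibrium constant depends only on temperature. This perturbation changes neither the position of equilibrium nor K.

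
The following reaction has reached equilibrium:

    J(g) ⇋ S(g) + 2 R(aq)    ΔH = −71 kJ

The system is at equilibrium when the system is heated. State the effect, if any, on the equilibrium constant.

K depends on temperature via the van 't Hoff relation. The forward reaction is exothermic, so raising T decreases K.

decreases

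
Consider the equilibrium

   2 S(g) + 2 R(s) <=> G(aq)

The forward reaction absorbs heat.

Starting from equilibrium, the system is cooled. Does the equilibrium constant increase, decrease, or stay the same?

decreases

K depends on temperature via the van 't Hoff relation. The forward reaction is endothermic, so lowering T decreases K.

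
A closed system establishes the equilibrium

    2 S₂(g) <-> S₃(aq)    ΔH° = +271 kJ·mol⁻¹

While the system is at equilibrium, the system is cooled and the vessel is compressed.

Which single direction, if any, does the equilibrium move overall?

The forward reaction is endothermic. Lowering T favours the exothermic direction — shift to the left.
Gas moles: reactants 2, products 0 (Δn_gas = -2). Compression shifts the system toward the side with fewer moles of gas — to the right.
The individual effects push in opposite directions; without quantitative information the net direction cannot be determined.

cannot be determined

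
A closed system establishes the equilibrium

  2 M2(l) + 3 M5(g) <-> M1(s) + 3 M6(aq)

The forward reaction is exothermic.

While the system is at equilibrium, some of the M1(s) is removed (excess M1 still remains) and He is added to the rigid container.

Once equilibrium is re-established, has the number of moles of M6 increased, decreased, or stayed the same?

unchanged

M1 is a pure solid; its activity is 1 regardless of amount, so Q is unaffected — no shift from this change.
At constant volume, adding an inert gas leaves every reacting species' partial pressure unchanged, so Q is unchanged — no shift from this change.
No net shift occurs, so the amount of M6 is unchanged.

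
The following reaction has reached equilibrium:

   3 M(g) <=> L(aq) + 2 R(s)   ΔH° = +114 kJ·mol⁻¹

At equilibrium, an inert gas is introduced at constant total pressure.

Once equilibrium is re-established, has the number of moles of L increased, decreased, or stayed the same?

decreases

Adding inert gas at constant total pressure expands the volume and lowers every reacting partial pressure. With Δn_gas = 0 − 3 = -3, Q moves away from K toward the side with fewer gas moles, so the system shifts toward the side with more gas moles — to the left.
The net shift is to the left. L is a product, so its amount decreases.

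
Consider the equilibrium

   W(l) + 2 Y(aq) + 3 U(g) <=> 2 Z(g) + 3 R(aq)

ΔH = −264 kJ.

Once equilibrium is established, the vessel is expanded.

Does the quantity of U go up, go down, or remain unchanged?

Gas moles: reactants 3, products 2 (Δn_gas = -1). Expansion shifts the system toward the side with more moles of gas — to the left.
The net shift is to the left. U is a reactant, so its amount increases.

increases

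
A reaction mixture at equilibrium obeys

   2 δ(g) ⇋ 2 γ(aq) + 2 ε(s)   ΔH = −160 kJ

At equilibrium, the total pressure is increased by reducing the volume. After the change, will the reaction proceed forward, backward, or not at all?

right

Gas moles: reactants 2, products 0 (Δn_gas = -2). Compression shifts the system toward the side with fewer moles of gas — to the right.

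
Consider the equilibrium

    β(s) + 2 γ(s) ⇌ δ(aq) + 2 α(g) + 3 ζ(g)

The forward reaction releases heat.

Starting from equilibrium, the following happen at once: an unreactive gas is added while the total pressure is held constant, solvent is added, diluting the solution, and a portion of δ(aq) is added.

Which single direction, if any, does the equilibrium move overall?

cannot be determined

Adding inert gas at constant total pressure expands the volume and lowers every reacting partial pressure. With Δn_gas = 5 − 0 = +5, Q moves away from K toward the side with fewer gas moles, so the system shifts toward the side with more gas moles — to the right.
Dilution lowers every aqueous concentration by the same factor. Δn_aq = 1 − 0 = +1, so the system shifts toward the side with more dissolved moles — to the right.
Adding δ (aq), a product, drives the reaction to the left.
The individual effects push in opposite directions; without quantitative information the net direction cannot be determined.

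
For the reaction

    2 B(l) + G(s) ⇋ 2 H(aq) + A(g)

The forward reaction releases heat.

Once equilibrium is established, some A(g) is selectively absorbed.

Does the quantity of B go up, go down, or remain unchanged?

Removing A (g), a product, drives the reaction to the right.
The net shift is to the right. B is a reactant, so its amount decreases.

decreases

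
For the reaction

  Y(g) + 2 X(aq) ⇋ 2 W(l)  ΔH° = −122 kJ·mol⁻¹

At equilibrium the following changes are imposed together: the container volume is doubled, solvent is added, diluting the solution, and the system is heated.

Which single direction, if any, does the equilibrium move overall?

Gas moles: reactants 1, products 0 (Δn_gas = -1). Expansion shifts the system toward the side with more moles of gas — to the left.
Dilution lowers every aqueous concentration by the same factor. Δn_aq = 0 − 2 = -2, so the system shifts toward the side with more dissolved moles — to the left.
The forward reaction is exothermic. Raising T favours the endothermic direction — shift to the left.
All effects act in the same direction — net shift to the left.

left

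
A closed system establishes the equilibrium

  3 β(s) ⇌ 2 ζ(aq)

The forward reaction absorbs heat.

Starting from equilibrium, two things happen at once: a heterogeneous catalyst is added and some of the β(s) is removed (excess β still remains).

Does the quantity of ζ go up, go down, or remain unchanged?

unchanged

A catalyst speeds both forward and reverse rates equally; it changes neither Q nor K — no shift from this change.
β is a pure solid; its activity is 1 regardless of amount, so Q is unaffected — no shift from this change.
No net shift occurs, so the amount of ζ is unchanged.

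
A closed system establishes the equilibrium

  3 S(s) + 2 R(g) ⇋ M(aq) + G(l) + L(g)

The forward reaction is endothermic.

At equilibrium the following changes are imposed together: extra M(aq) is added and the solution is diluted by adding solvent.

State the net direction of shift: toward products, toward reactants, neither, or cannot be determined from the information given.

Adding M (aq), a product, drives the reaction to the left.
Dilution lowers every aqueous concentration by the same factor. Δn_aq = 1 − 0 = +1, so the system shifts toward the side with more dissolved moles — to the right.
The individual effects push in opposite directions; without quantitative information the net direction cannot be determined.

cannot be determined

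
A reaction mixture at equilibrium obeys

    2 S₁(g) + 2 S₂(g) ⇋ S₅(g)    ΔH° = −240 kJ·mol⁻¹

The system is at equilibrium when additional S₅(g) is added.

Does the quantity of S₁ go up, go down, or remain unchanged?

increases

Adding S₅ (g), a product, drives the reaction to the left.
The net shift is to the left. S₁ is a reactant, so its amount increases.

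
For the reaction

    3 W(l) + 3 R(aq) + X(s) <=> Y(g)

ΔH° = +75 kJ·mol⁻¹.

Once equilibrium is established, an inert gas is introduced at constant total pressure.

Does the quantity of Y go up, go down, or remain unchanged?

Adding inert gas at constant total pressure expands the volume and lowers every reacting partial pressure. With Δn_gas = 1 − 0 = +1, Q moves away from K toward the side with fewer gas moles, so the system shifts toward the side with more gas moles — to the right.
The net shift is to the right. Y is a product, so its amount increases.

increases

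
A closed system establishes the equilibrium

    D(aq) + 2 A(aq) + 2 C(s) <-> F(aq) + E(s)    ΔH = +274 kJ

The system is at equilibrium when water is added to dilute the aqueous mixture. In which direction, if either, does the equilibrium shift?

Dilution lowers every aqueous concentration by the same factor. Δn_aq = 1 − 3 = -2, so the system shifts toward the side with more dissolved moles — to the left.

left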